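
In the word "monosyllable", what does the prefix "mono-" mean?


Prefix: mono-
Example: monosyllable (mono- + syllable)
Meaning = one


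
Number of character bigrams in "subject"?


Word: "subject" (length 7)
Number of 2-grams = length - 2 + 1 = 7 - 2 + 1
= 6


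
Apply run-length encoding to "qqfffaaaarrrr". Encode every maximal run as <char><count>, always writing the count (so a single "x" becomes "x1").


String: "qqfffaaaarrrr"
Scanning for consecutive runs:
  'q' x 2
  'f' x 3
  'a' x 4
  'r' x 4
RLE = "q2f3a4r4"


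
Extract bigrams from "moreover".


Word: "moreover" (length 8)
Number of bigrams = 8 - 2 + 1 = 7
  Position 0: "mo"
  Position 1: "or"
  Position 2: "re"
  Position 3: "eo"
  Position 4: "ov"
  Position 5: "ve"
  Position 6: "er"
Bigrams = "mo", "or", "re", "eo", "ov", "ve", "er"


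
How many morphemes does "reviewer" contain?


Word: "reviewer"
Morphemes: re- / view / -er
Each morpheme carries meaning
= 3 morphemes


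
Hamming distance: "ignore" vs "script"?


Comparing character by character (same length = 6):
  Pos 0: 'i' vs 's' !=
  Pos 1: 'g' vs 'c' !=
  Pos 2: 'n' vs 'r' !=
  Pos 3: 'o' vs 'i' !=
  Pos 4: 'r' vs 'p' !=
  Pos 5: 'e' vs 't' !=
Hamming distance = 6


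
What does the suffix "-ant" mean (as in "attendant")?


Suffix: -ant
As in: attendant -> attend + -ant
Meaning = one who / that which


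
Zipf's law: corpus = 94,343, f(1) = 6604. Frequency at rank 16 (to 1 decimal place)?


Zipf's law: f(r) = f(1) / r
f(1) = 6604
f(16) = 6604 / 16
= 412.8 occurrences


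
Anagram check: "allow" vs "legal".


Word 1: "allow" → sorted: allow
Word 2: "legal" → sorted: aegll
Same letters? allow != aegll
Anagram = No


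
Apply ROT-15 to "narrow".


Word: "narrow"
Shift: 15
Each letter → (letter + shift) mod 26:
  'n' (13) + 15 = 2 → 'c'
  'a' (0) + 15 = 15 → 'p'
  'r' (17) + 15 = 6 → 'g'
  'r' (17) + 15 = 6 → 'g'
  'o' (14) + 15 = 3 → 'd'
  'w' (22) + 15 = 11 → 'l'
Result = "cpggdl"


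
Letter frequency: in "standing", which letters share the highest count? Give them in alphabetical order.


Word: "standing"
Letter counts:
  'a': 1
  'd': 1
  'g': 1
  'i': 1
  'n': 2
  's': 1
  't': 1
Maximum count = 2
Most frequent = 'n' (2 times each)


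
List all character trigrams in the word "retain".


Word: "retain" (length 6)
Number of trigrams = 6 - 3 + 1 = 4
  Position 0: "ret"
  Position 1: "eta"
  Position 2: "tai"
  Position 3: "ain"
Trigrams = "ret", "eta", "tai", "ain"


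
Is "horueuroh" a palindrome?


Word: "horueuroh"
Reversed: "horueuroh"
Forward == Backward? horueuroh == horueuroh
Palindrome = Yes


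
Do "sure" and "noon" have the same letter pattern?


Pattern of "sure": [0, 1, 2, 3]
Pattern of "noon": [0, 1, 1, 0]
Patterns do not match
Same pattern = No


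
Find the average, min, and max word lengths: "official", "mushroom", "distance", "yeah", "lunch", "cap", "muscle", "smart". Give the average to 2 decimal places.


Lengths: "official"=8, "mushroom"=8, "distance"=8, "yeah"=4, "lunch"=5, "cap"=3, "muscle"=6, "smart"=5
Sum = 47, Count = 8
Average = 47/8 = 5.88
= avg=5.88, min=3, max=8


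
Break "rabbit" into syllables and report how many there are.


Word: "rabbit"
Syllable breakdown: rab · bit
Counting: 2 parts
= 2 syllables


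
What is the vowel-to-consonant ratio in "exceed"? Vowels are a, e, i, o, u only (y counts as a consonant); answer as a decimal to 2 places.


Word: "exceed"
Vowels (a,e,i,o,u): 3
Consonants: 3
Ratio = 3/3
= 1.00


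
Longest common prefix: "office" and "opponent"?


Word 1: "office"
Word 2: "opponent"
Comparing from start:
  Pos 0: 'o' == 'o'
  Pos 1: 'f' != 'p' (stop)
LCP = "o" (length 1)


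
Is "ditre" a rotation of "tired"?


Word: "tired", Candidate: "ditre"
Method: check if candidate is substring of word+word
"tiredtired" contains "ditre"? No
Is rotation = No


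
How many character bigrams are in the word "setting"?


Word: "setting" (length 7)
Number of 2-grams = length - 2 + 1 = 7 - 2 + 1
= 6


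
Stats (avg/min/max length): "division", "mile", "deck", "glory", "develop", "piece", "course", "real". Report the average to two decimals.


Lengths: "division"=8, "mile"=4, "deck"=4, "glory"=5, "develop"=7, "piece"=5, "course"=6, "real"=4
Sum = 43, Count = 8
Average = 43/8 = 5.38
= avg=5.38, min=4, max=8


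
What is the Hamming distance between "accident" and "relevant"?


Comparing character by character (same length = 8):
  Pos 0: 'a' vs 'r' !=
  Pos 1: 'c' vs 'e' !=
  Pos 2: 'c' vs 'l' !=
  Pos 3: 'i' vs 'e' !=
  Pos 4: 'd' vs 'v' !=
  Pos 5: 'e' vs 'a' !=
  Pos 6: 'n' vs 'n' =
  Pos 7: 't' vs 't' =
Hamming distance = 6


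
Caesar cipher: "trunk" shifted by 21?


Word: "trunk"
Shift: 21
Each letter → (letter + shift) mod 26:
  't' (19) + 21 = 14 → 'o'
  'r' (17) + 21 = 12 → 'm'
  'u' (20) + 21 = 15 → 'p'
  'n' (13) + 21 = 8 → 'i'
  'k' (10) + 21 = 5 → 'f'
Result = "ompif"


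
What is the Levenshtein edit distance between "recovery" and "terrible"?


Word 1: "recovery" (length 8)
Word 2: "terrible" (length 8)
One optimal edit sequence (insert/delete/substitute each cost 1):
  1. substitute 'r' -> 't'  (+1)
  2. keep 'e'
  3. substitute 'c' -> 'r'  (+1)
  4. substitute 'o' -> 'r'  (+1)
  5. substitute 'v' -> 'i'  (+1)
  6. substitute 'e' -> 'b'  (+1)
  7. substitute 'r' -> 'l'  (+1)
  8. substitute 'y' -> 'e'  (+1)
Total edit operations: 7
Edit distance = 7


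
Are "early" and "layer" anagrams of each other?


Word 1: "early" → sorted: aelry
Word 2: "layer" → sorted: aelry
Same letters? aelry == aelry
Anagram = Yes


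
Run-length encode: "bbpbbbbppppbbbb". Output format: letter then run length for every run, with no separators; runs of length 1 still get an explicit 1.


String: "bbpbbbbppppbbbb"
Scanning for consecutive runs:
  'b' x 2
  'p' x 1
  'b' x 4
  'p' x 4
  'b' x 4
RLE = "b2p1b4p4b4"


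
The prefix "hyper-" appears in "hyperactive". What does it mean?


Prefix: hyper-
As in: hyperactive -> hyper- + active
Meaning = over / excessive


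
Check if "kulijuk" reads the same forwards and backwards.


Word: "kulijuk"
Reversed: "kujiluk"
Forward == Backward? kulijuk != kujiluk
Palindrome = No


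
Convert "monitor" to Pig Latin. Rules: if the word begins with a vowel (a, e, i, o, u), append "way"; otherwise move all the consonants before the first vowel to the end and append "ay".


Word: "monitor"
Starts with consonant(s) → move to end, add 'ay'
Consonant cluster: "m"
Pig Latin = "onitormay"


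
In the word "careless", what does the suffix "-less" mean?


Suffix: -less
Example: careless = care + -less
Meaning = without


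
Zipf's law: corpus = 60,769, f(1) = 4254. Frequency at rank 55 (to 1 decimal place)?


Zipf's law: f(r) = f(1) / r
f(1) = 4254
f(55) = 4254 / 55
= 77.3 occurrences


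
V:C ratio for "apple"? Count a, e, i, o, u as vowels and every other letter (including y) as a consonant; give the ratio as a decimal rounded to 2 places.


Word: "apple"
Vowels (a,e,i,o,u): 2
Consonants: 3
Ratio = 2/3
= 0.67


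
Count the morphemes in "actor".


Word: "actor"
Morphemes: act / -or
Each morpheme carries meaning
= 2 morphemes


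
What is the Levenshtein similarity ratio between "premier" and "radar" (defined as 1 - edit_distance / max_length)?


Word 1: "premier" (length 7)
Word 2: "radar" (length 5)
One optimal edit sequence:
  1. delete 'p'  (+1)
  2. keep 'r'
  3. delete 'e'  (+1)
  4. substitute 'm' -> 'a'  (+1)
  5. substitute 'i' -> 'd'  (+1)
  6. substitute 'e' -> 'a'  (+1)
  7. keep 'r'
Edit distance = 5
Max length = max(7, 5) = 7
Similarity = 1 - 5/7
= 0.2857


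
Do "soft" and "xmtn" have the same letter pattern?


Pattern of "soft": [0, 1, 2, 3]
Pattern of "xmtn": [0, 1, 2, 3]
Patterns match
Same pattern = Yes


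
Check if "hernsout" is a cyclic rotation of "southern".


Word: "southern", Candidate: "hernsout"
Method: check if candidate is substring of word+word
"southernsouthern" contains "hernsout"? Yes
Is rotation = Yes


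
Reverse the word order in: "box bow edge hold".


Original: "box bow edge hold"
Words (1..n): box | bow | edge | hold
Reversed (n..1): hold | edge | bow | box
Result = "hold edge bow box"


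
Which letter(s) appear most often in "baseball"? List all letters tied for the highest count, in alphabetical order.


Word: "baseball"
Letter counts:
  'a': 2
  'b': 2
  'e': 1
  'l': 2
  's': 1
Maximum count = 2
Most frequent = 'a', 'b', 'l' (2 times each)


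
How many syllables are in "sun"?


Word: "sun"
Syllable breakdown: sun
Counting: 1 part
= 1 syllable


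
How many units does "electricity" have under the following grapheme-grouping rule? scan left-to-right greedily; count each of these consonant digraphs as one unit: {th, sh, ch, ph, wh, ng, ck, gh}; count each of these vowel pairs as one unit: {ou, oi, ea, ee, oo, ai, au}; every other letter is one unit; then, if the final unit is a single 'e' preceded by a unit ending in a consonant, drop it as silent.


Word: "electricity" (11 letters)
Left-to-right scan:
  1. 'e' (letter)
  2. 'l' (letter)
  3. 'e' (letter)
  4. 'c' (letter)
  5. 't' (letter)
  6. 'r' (letter)
  7. 'i' (letter)
  8. 'c' (letter)
  9. 'i' (letter)
  10. 't' (letter)
  11. 'y' (letter)
Units from scan: 11
Sound units = 11 units


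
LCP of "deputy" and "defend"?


Word 1: "deputy"
Word 2: "defend"
Comparing from start:
  Pos 0: 'd' == 'd'
  Pos 1: 'e' == 'e'
  Pos 2: 'p' != 'f' (stop)
LCP = "de" (length 2)


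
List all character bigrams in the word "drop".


Word: "drop" (length 4)
Number of bigrams = 4 - 2 + 1 = 3
  Position 0: "dr"
  Position 1: "ro"
  Position 2: "op"
Bigrams = "dr", "ro", "op"


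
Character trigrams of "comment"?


Word: "comment" (length 7)
Number of trigrams = 7 - 3 + 1 = 5
  Position 0: "com"
  Position 1: "omm"
  Position 2: "mme"
  Position 3: "men"
  Position 4: "ent"
Trigrams = "com", "omm", "mme", "men", "ent"


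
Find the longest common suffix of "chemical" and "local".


Word 1: "chemical"
Word 2: "local"
Comparing from end:
  Pos -1: 'l' == 'l'
  Pos -2: 'a' == 'a'
  Pos -3: 'c' == 'c'
  Pos -4: 'i' != 'o' (stop)
LCS = "cal" (length 3)


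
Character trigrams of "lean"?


Word: "lean" (length 4)
Number of trigrams = 4 - 3 + 1 = 2
  Position 0: "lea"
  Position 1: "ean"
Trigrams = "lea", "ean"


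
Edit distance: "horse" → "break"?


Word 1: "horse" (length 5)
Word 2: "break" (length 5)
One optimal edit sequence (insert/delete/substitute each cost 1):
  1. substitute 'h' -> 'b'  (+1)
  2. substitute 'o' -> 'r'  (+1)
  3. substitute 'r' -> 'e'  (+1)
  4. substitute 's' -> 'a'  (+1)
  5. substitute 'e' -> 'k'  (+1)
Total edit operations: 5
Edit distance = 5


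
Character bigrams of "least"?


Word: "least" (length 5)
Number of bigrams = 5 - 2 + 1 = 4
  Position 0: "le"
  Position 1: "ea"
  Position 2: "as"
  Position 3: "st"
Bigrams = "le", "ea", "as", "st"


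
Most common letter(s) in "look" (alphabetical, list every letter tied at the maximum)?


Word: "look"
Letter counts:
  'k': 1
  'l': 1
  'o': 2
Maximum count = 2
Most frequent = 'o' (2 times each)


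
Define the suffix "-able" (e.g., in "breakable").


Suffix: -able
Example: breakable = break + -able
Meaning = capable of


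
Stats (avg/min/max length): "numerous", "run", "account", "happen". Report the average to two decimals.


Lengths: "numerous"=8, "run"=3, "account"=7, "happen"=6
Sum = 24, Count = 4
Average = 24/4 = 6.00
= avg=6.00, min=3, max=8


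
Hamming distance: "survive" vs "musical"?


Comparing character by character (same length = 7):
  Pos 0: 's' vs 'm' !=
  Pos 1: 'u' vs 'u' =
  Pos 2: 'r' vs 's' !=
  Pos 3: 'v' vs 'i' !=
  Pos 4: 'i' vs 'c' !=
  Pos 5: 'v' vs 'a' !=
  Pos 6: 'e' vs 'l' !=
Hamming distance = 6


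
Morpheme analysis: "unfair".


Word: "unfair"
Morphemes: un- / fair
Each morpheme carries meaning
= 2 morphemes


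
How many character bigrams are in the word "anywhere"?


Word: "anywhere" (length 8)
Number of 2-grams = length - 2 + 1 = 8 - 2 + 1
= 7


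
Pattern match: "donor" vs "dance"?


Pattern of "donor": [0, 1, 2, 1, 3]
Pattern of "dance": [0, 1, 2, 3, 4]
Patterns do not match
Same pattern = No


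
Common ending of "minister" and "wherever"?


Word 1: "minister"
Word 2: "wherever"
Comparing from end:
  Pos -1: 'r' == 'r'
  Pos -2: 'e' == 'e'
  Pos -3: 't' != 'v' (stop)
LCS = "er" (length 2)


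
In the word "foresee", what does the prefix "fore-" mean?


Prefix: fore-
As in: foresee -> fore- + see
Meaning = before


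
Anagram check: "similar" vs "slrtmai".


Word 1: "similar" → sorted: aiilmrs
Word 2: "slrtmai" → sorted: ailmrst
Same letters? aiilmrs != ailmrst
Anagram = No


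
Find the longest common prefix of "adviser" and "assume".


Word 1: "adviser"
Word 2: "assume"
Comparing from start:
  Pos 0: 'a' == 'a'
  Pos 1: 'd' != 's' (stop)
LCP = "a" (length 1)


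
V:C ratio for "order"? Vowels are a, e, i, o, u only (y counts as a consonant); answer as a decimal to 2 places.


Word: "order"
Vowels (a,e,i,o,u): 2
Consonants: 3
Ratio = 2/3
= 0.67


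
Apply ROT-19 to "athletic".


Word: "athletic"
Shift: 19
Each letter → (letter + shift) mod 26:
  'a' (0) + 19 = 19 → 't'
  't' (19) + 19 = 12 → 'm'
  'h' (7) + 19 = 0 → 'a'
  'l' (11) + 19 = 4 → 'e'
  'e' (4) + 19 = 23 → 'x'
  't' (19) + 19 = 12 → 'm'
  'i' (8) + 19 = 1 → 'b'
  'c' (2) + 19 = 21 → 'v'
Result = "tmaexmbv"


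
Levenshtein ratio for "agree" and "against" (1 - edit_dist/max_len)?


Word 1: "agree" (length 5)
Word 2: "against" (length 7)
One optimal edit sequence:
  1. keep 'a'
  2. keep 'g'
  3. insert 'a'  (+1)
  4. insert 'i'  (+1)
  5. substitute 'r' -> 'n'  (+1)
  6. substitute 'e' -> 's'  (+1)
  7. substitute 'e' -> 't'  (+1)
Edit distance = 5
Max length = max(5, 7) = 7
Similarity = 1 - 5/7
= 0.2857


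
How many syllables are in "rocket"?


Word: "rocket"
Syllable breakdown: rock / et
Counting: 2 parts
= 2 syllables


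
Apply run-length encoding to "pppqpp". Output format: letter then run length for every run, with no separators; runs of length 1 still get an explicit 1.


String: "pppqpp"
Scanning for consecutive runs:
  'p' x 3
  'q' x 1
  'p' x 2
RLE = "p3q1p2"


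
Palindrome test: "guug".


Word: "guug"
Reversed: "guug"
Forward == Backward? guug == guug
Palindrome = Yes


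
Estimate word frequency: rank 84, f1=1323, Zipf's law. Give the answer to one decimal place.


Zipf's law: f(r) = f(1) / r
f(1) = 1323
f(84) = 1323 / 84
= 15.8 occurrences


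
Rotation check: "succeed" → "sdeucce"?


Word: "succeed", Candidate: "sdeucce"
Method: check if candidate is substring of word+word
"succeedsucceed" contains "sdeucce"? No
Is rotation = No


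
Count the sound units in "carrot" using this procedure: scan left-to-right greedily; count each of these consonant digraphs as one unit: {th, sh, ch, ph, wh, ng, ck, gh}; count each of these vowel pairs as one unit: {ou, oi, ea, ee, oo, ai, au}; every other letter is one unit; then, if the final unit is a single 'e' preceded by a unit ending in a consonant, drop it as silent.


Word: "carrot" (6 letters)
Left-to-right scan:
  [1] 'c' (letter)
  [2] 'a' (letter)
  [3] 'r' (letter)
  [4] 'r' (letter)
  [5] 'o' (letter)
  [6] 't' (letter)
Units from scan: 6
Sound units = 6 units


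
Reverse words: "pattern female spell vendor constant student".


Original: "pattern female spell vendor constant student"
Words (1..n): pattern | female | spell | vendor | constant | student
Reversed (n..1): student | constant | vendor | spell | female | pattern
Result = "student constant vendor spell female pattern"


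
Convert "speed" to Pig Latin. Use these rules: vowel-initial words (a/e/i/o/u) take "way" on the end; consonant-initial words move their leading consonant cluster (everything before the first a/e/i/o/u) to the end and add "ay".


Word: "speed"
Starts with consonant(s) → move to end, add 'ay'
Consonant cluster: "sp"
Pig Latin = "eedspay"


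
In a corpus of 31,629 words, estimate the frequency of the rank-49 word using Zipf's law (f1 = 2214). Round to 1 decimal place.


Zipf's law: f(r) = f(1) / r
f(1) = 2214
f(49) = 2214 / 49
= 45.2 occurrences


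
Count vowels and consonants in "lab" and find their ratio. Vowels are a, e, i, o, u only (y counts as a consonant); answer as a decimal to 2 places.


Word: "lab"
Vowels (a,e,i,o,u): 1
Consonants: 2
Ratio = 1/2
= 0.50


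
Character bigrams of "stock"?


Word: "stock" (length 5)
Number of bigrams = 5 - 2 + 1 = 4
  Position 0: "st"
  Position 1: "to"
  Position 2: "oc"
  Position 3: "ck"
Bigrams = "st", "to", "oc", "ck"


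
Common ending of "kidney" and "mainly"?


Word 1: "kidney"
Word 2: "mainly"
Comparing from end:
  Pos -1: 'y' == 'y'
  Pos -2: 'e' != 'l' (stop)
LCS = "y" (length 1)


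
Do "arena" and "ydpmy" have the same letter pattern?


Pattern of "arena": [0, 1, 2, 3, 0]
Pattern of "ydpmy": [0, 1, 2, 3, 0]
Patterns match
Same pattern = Yes


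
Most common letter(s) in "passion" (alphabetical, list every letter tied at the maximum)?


Word: "passion"
Letter counts:
  'a': 1
  'i': 1
  'n': 1
  'o': 1
  'p': 1
  's': 2
Maximum count = 2
Most frequent = 's' (2 times each)


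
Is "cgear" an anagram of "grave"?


Word 1: "grave" → sorted: aegrv
Word 2: "cgear" → sorted: acegr
Same letters? aegrv != acegr
Anagram = No


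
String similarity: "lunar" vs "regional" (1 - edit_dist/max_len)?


Word 1: "lunar" (length 5)
Word 2: "regional" (length 8)
One optimal edit sequence:
  1. insert 'r'  (+1)
  2. insert 'e'  (+1)
  3. insert 'g'  (+1)
  4. substitute 'l' -> 'i'  (+1)
  5. substitute 'u' -> 'o'  (+1)
  6. keep 'n'
  7. keep 'a'
  8. substitute 'r' -> 'l'  (+1)
Edit distance = 6
Max length = max(5, 8) = 8
Similarity = 1 - 6/8
= 0.2500


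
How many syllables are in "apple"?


Word: "apple"
Syllable breakdown: ap / ple
Counting: 2 parts
= 2 syllables


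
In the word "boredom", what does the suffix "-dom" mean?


Suffix: -dom
Example: boredom = bore + -dom
Meaning = state / realm


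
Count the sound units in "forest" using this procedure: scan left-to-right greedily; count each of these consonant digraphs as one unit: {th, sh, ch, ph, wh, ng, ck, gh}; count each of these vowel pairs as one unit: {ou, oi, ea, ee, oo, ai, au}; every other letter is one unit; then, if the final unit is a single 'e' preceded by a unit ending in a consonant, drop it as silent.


Word: "forest" (6 letters)
Left-to-right scan:
  1. 'f' (letter)
  2. 'o' (letter)
  3. 'r' (letter)
  4. 'e' (letter)
  5. 's' (letter)
  6. 't' (letter)
Units from scan: 6
Sound units = 6 units


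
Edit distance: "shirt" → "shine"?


Word 1: "shirt" (length 5)
Word 2: "shine" (length 5)
One optimal edit sequence (insert/delete/substitute each cost 1):
  1. keep 's'
  2. keep 'h'
  3. keep 'i'
  4. substitute 'r' -> 'n'  (+1)
  5. substitute 't' -> 'e'  (+1)
Total edit operations: 2
Edit distance = 2


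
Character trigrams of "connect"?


Word: "connect" (length 7)
Number of trigrams = 7 - 3 + 1 = 5
  Position 0: "con"
  Position 1: "onn"
  Position 2: "nne"
  Position 3: "nec"
  Position 4: "ect"
Trigrams = "con", "onn", "nne", "nec", "ect"


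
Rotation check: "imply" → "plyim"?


Word: "imply", Candidate: "plyim"
Method: check if candidate is substring of word+word
"implyimply" contains "plyim"? Yes
Is rotation = Yes


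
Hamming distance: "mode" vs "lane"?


Comparing character by character (same length = 4):
  Pos 0: 'm' vs 'l' !=
  Pos 1: 'o' vs 'a' !=
  Pos 2: 'd' vs 'n' !=
  Pos 3: 'e' vs 'e' =
Hamming distance = 3


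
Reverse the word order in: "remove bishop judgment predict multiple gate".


Original: "remove bishop judgment predict multiple gate"
Words (1..n): remove | bishop | judgment | predict | multiple | gate
Reversed (n..1): gate | multiple | predict | judgment | bishop | remove
Result = "gate multiple predict judgment bishop remove"


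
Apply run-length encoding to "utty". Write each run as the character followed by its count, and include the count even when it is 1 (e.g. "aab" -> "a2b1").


String: "utty"
Scanning for consecutive runs:
  'u' x 1
  't' x 2
  'y' x 1
RLE = "u1t2y1"


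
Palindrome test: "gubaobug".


Word: "gubaobug"
Reversed: "guboabug"
Forward == Backward? gubaobug != guboabug
Palindrome = No


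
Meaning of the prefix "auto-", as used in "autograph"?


Prefix: auto-
As in: autograph -> auto- + graph
Meaning = self


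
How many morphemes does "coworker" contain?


Word: "coworker"
Morphemes: co- | work | -er
Each morpheme carries meaning
= 3 morphemes


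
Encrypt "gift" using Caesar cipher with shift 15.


Word: "gift"
Shift: 15
Each letter → (letter + shift) mod 26:
  'g' (6) + 15 = 21 → 'v'
  'i' (8) + 15 = 23 → 'x'
  'f' (5) + 15 = 20 → 'u'
  't' (19) + 15 = 8 → 'i'
Result = "vxui"


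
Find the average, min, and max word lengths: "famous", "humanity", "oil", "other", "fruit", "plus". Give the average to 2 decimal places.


Lengths: "famous"=6, "humanity"=8, "oil"=3, "other"=5, "fruit"=5, "plus"=4
Sum = 31, Count = 6
Average = 31/6 = 5.17
= avg=5.17, min=3, max=8


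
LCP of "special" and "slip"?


Word 1: "special"
Word 2: "slip"
Comparing from start:
  Pos 0: 's' == 's'
  Pos 1: 'p' != 'l' (stop)
LCP = "s" (length 1)


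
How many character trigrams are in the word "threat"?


Word: "threat" (length 6)
Number of 3-grams = length - 3 + 1 = 6 - 3 + 1
= 4


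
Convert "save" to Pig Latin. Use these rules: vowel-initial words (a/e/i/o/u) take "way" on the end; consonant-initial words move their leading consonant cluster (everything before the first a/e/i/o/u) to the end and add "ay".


Word: "save"
Starts with consonant(s) → move to end, add 'ay'
Consonant cluster: "s"
Pig Latin = "avesay"


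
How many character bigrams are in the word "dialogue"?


Word: "dialogue" (length 8)
Number of 2-grams = length - 2 + 1 = 8 - 2 + 1
= 7


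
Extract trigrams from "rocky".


Word: "rocky" (length 5)
Number of trigrams = 5 - 3 + 1 = 3
  Position 0: "roc"
  Position 1: "ock"
  Position 2: "cky"
Trigrams = "roc", "ock", "cky"


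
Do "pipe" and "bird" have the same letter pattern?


Pattern of "pipe": [0, 1, 0, 2]
Pattern of "bird": [0, 1, 2, 3]
Patterns do not match
Same pattern = No


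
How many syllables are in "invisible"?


Word: "invisible"
Syllable breakdown: in-vis-i-ble
Counting: 4 parts
= 4 syllables


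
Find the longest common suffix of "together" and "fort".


Word 1: "together"
Word 2: "fort"
Comparing from end:
  Pos -1: 'r' != 't' (stop)
LCS = "" (length 0)


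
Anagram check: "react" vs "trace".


Word 1: "react" → sorted: acert
Word 2: "trace" → sorted: acert
Same letters? acert == acert
Anagram = Yes


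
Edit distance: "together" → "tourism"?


Word 1: "together" (length 8)
Word 2: "tourism" (length 7)
One optimal edit sequence (insert/delete/substitute each cost 1):
  1. keep 't'
  2. keep 'o'
  3. delete 'g'  (+1)
  4. substitute 'e' -> 'u'  (+1)
  5. substitute 't' -> 'r'  (+1)
  6. substitute 'h' -> 'i'  (+1)
  7. substitute 'e' -> 's'  (+1)
  8. substitute 'r' -> 'm'  (+1)
Total edit operations: 6
Edit distance = 6


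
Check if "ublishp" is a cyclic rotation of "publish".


Word: "publish", Candidate: "ublishp"
Method: check if candidate is substring of word+word
"publishpublish" contains "ublishp"? Yes
Is rotation = Yes


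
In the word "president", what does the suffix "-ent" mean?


Suffix: -ent
Example: president = preside + -ent, with a spelling change
Meaning = one who / that which


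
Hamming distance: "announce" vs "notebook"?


Comparing character by character (same length = 8):
  Pos 0: 'a' vs 'n' !=
  Pos 1: 'n' vs 'o' !=
  Pos 2: 'n' vs 't' !=
  Pos 3: 'o' vs 'e' !=
  Pos 4: 'u' vs 'b' !=
  Pos 5: 'n' vs 'o' !=
  Pos 6: 'c' vs 'o' !=
  Pos 7: 'e' vs 'k' !=
Hamming distance = 8


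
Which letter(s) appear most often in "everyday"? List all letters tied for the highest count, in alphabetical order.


Word: "everyday"
Letter counts:
  'a': 1
  'd': 1
  'e': 2
  'r': 1
  'v': 1
  'y': 2
Maximum count = 2
Most frequent = 'e', 'y' (2 times each)


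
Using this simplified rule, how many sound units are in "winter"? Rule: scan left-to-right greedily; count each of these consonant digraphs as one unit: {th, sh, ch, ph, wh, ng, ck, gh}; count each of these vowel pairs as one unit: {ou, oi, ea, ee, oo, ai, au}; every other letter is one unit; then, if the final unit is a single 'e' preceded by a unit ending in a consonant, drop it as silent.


Word: "winter" (6 letters)
Left-to-right scan:
  [1] 'w' (letter)
  [2] 'i' (letter)
  [3] 'n' (letter)
  [4] 't' (letter)
  [5] 'e' (letter)
  [6] 'r' (letter)
Units from scan: 6
Sound units = 6 units


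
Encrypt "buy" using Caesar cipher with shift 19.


Word: "buy"
Shift: 19
Each letter → (letter + shift) mod 26:
  'b' (1) + 19 = 20 → 'u'
  'u' (20) + 19 = 13 → 'n'
  'y' (24) + 19 = 17 → 'r'
Result = "unr"


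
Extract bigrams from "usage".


Word: "usage" (length 5)
Number of bigrams = 5 - 2 + 1 = 4
  Position 0: "us"
  Position 1: "sa"
  Position 2: "ag"
  Position 3: "ge"
Bigrams = "us", "sa", "ag", "ge"


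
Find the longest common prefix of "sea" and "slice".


Word 1: "sea"
Word 2: "slice"
Comparing from start:
  Pos 0: 's' == 's'
  Pos 1: 'e' != 'l' (stop)
LCP = "s" (length 1)


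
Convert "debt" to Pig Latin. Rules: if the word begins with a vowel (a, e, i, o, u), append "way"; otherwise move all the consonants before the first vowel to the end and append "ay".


Word: "debt"
Starts with consonant(s) → move to end, add 'ay'
Consonant cluster: "d"
Pig Latin = "ebtday"


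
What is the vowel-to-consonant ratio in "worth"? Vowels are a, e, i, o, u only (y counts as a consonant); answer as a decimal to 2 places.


Word: "worth"
Vowels (a,e,i,o,u): 1
Consonants: 4
Ratio = 1/4
= 0.25


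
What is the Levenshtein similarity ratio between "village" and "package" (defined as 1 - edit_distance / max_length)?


Word 1: "village" (length 7)
Word 2: "package" (length 7)
One optimal edit sequence:
  1. substitute 'v' -> 'p'  (+1)
  2. substitute 'i' -> 'a'  (+1)
  3. substitute 'l' -> 'c'  (+1)
  4. substitute 'l' -> 'k'  (+1)
  5. keep 'a'
  6. keep 'g'
  7. keep 'e'
Edit distance = 4
Max length = max(7, 7) = 7
Similarity = 1 - 4/7
= 0.4286


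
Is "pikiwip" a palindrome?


Word: "pikiwip"
Reversed: "piwikip"
Forward == Backward? pikiwip != piwikip
Palindrome = No


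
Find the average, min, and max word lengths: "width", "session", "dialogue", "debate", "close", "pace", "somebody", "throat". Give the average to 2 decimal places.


Lengths: "width"=5, "session"=7, "dialogue"=8, "debate"=6, "close"=5, "pace"=4, "somebody"=8, "throat"=6
Sum = 49, Count = 8
Average = 49/8 = 6.13
= avg=6.13, min=4, max=8


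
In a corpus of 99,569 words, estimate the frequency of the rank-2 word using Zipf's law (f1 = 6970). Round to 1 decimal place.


Zipf's law: f(r) = f(1) / r
f(1) = 6970
f(2) = 6970 / 2
= 3485.0 occurrences


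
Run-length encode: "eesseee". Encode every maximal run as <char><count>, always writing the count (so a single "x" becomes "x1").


String: "eesseee"
Scanning for consecutive runs:
  'e' x 2
  's' x 2
  'e' x 3
RLE = "e2s2e3"


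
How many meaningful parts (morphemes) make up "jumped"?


Word: "jumped"
Morphemes: jump / -ed
Each morpheme carries meaning
= 2 morphemes


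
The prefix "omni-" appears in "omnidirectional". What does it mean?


Prefix: omni-
Example: omnidirectional = omni- + directional
Meaning = all


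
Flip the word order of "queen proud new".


Original: "queen proud new"
Words (1..n): queen | proud | new
Reversed (n..1): new | proud | queen
Result = "new proud queen"


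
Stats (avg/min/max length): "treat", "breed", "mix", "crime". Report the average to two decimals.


Lengths: "treat"=5, "breed"=5, "mix"=3, "crime"=5
Sum = 18, Count = 4
Average = 18/4 = 4.50
= avg=4.50, min=3, max=5


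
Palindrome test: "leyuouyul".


Word: "leyuouyul"
Reversed: "luyuouyel"
Forward == Backward? leyuouyul != luyuouyel
Palindrome = No


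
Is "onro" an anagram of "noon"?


Word 1: "noon" → sorted: nnoo
Word 2: "onro" → sorted: noor
Same letters? nnoo != noor
Anagram = No


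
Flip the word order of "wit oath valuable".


Original: "wit oath valuable"
Words (1..n): wit | oath | valuable
Reversed (n..1): valuable | oath | wit
Result = "valuable oath wit"


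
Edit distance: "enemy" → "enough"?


Word 1: "enemy" (length 5)
Word 2: "enough" (length 6)
One optimal edit sequence (insert/delete/substitute each cost 1):
  1. keep 'e'
  2. keep 'n'
  3. insert 'o'  (+1)
  4. substitute 'e' -> 'u'  (+1)
  5. substitute 'm' -> 'g'  (+1)
  6. substitute 'y' -> 'h'  (+1)
Total edit operations: 4
Edit distance = 4


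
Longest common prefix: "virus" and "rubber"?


Word 1: "virus"
Word 2: "rubber"
Comparing from start:
  Pos 0: 'v' != 'r' (stop)
LCP = "" (length 0)


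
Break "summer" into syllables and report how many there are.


Word: "summer"
Syllable breakdown: sum · mer
Counting: 2 parts
= 2 syllables


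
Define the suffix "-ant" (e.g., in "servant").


Suffix: -ant
Example: servant = serve + -ant, with a spelling change
Meaning = one who / that which


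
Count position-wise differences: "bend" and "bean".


Comparing character by character (same length = 4):
  Pos 0: 'b' vs 'b' =
  Pos 1: 'e' vs 'e' =
  Pos 2: 'n' vs 'a' !=
  Pos 3: 'd' vs 'n' !=
Hamming distance = 2


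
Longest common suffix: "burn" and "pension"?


Word 1: "burn"
Word 2: "pension"
Comparing from end:
  Pos -1: 'n' == 'n'
  Pos -2: 'r' != 'o' (stop)
LCS = "n" (length 1)


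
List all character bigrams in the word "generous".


Word: "generous" (length 8)
Number of bigrams = 8 - 2 + 1 = 7
  Position 0: "ge"
  Position 1: "en"
  Position 2: "ne"
  Position 3: "er"
  Position 4: "ro"
  Position 5: "ou"
  Position 6: "us"
Bigrams = "ge", "en", "ne", "er", "ro", "ou", "us"


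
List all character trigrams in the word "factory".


Word: "factory" (length 7)
Number of trigrams = 7 - 3 + 1 = 5
  Position 0: "fac"
  Position 1: "act"
  Position 2: "cto"
  Position 3: "tor"
  Position 4: "ory"
Trigrams = "fac", "act", "cto", "tor", "ory"


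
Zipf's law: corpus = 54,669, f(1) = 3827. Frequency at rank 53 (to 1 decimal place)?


Zipf's law: f(r) = f(1) / r
f(1) = 3827
f(53) = 3827 / 53
= 72.2 occurrences


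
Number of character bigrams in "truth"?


Word: "truth" (length 5)
Number of 2-grams = length - 2 + 1 = 5 - 2 + 1
= 4


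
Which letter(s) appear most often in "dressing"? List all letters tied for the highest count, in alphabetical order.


Word: "dressing"
Letter counts:
  'd': 1
  'e': 1
  'g': 1
  'i': 1
  'n': 1
  'r': 1
  's': 2
Maximum count = 2
Most frequent = 's' (2 times each)


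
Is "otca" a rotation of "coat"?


Word: "coat", Candidate: "otca"
Method: check if candidate is substring of word+word
"coatcoat" contains "otca"? No
Is rotation = No


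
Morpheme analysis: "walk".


Word: "walk"
Morphemes: walk
Each morpheme carries meaning
= 1 morpheme


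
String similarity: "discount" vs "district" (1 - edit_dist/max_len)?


Word 1: "discount" (length 8)
Word 2: "district" (length 8)
One optimal edit sequence:
  1. keep 'd'
  2. keep 'i'
  3. keep 's'
  4. substitute 'c' -> 't'  (+1)
  5. substitute 'o' -> 'r'  (+1)
  6. substitute 'u' -> 'i'  (+1)
  7. substitute 'n' -> 'c'  (+1)
  8. keep 't'
Edit distance = 4
Max length = max(8, 8) = 8
Similarity = 1 - 4/8
= 0.5000


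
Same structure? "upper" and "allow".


Pattern of "upper": [0, 1, 1, 2, 3]
Pattern of "allow": [0, 1, 1, 2, 3]
Patterns match
Same pattern = Yes


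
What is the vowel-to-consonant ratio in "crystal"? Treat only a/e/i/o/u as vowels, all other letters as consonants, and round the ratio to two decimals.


Word: "crystal"
Vowels (a,e,i,o,u): 1
Consonants: 6
Ratio = 1/6
= 0.17


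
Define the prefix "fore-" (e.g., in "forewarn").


Prefix: fore-
As in: forewarn -> fore- + warn
Meaning = before


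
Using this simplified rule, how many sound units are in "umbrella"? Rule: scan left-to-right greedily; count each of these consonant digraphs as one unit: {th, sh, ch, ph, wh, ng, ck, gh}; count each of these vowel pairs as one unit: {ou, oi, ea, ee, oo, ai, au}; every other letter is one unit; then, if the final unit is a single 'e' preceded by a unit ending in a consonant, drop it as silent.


Word: "umbrella" (8 letters)
Left-to-right scan:
  (1) 'u' (letter)
  (2) 'm' (letter)
  (3) 'b' (letter)
  (4) 'r' (letter)
  (5) 'e' (letter)
  (6) 'l' (letter)
  (7) 'l' (letter)
  (8) 'a' (letter)
Units from scan: 8
Sound units = 8 units


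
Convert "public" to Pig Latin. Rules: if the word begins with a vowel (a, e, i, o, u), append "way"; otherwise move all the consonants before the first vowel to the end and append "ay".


Word: "public"
Starts with consonant(s) → move to end, add 'ay'
Consonant cluster: "p"
Pig Latin = "ublicpay"


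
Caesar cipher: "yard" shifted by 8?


Word: "yard"
Shift: 8
Each letter → (letter + shift) mod 26:
  'y' (24) + 8 = 6 → 'g'
  'a' (0) + 8 = 8 → 'i'
  'r' (17) + 8 = 25 → 'z'
  'd' (3) + 8 = 11 → 'l'
Result = "gizl"


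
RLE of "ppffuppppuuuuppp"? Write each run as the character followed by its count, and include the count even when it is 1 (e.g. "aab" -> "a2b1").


String: "ppffuppppuuuuppp"
Scanning for consecutive runs:
  'p' x 2
  'f' x 2
  'u' x 1
  'p' x 4
  'u' x 4
  'p' x 3
RLE = "p2f2u1p4u4p3"


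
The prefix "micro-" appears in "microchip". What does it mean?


Prefix: micro-
Example: microchip (micro- + chip)
Meaning = small


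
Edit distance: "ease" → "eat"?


Word 1: "ease" (length 4)
Word 2: "eat" (length 3)
One optimal edit sequence (insert/delete/substitute each cost 1):
  1. keep 'e'
  2. keep 'a'
  3. delete 's'  (+1)
  4. substitute 'e' -> 't'  (+1)
Total edit operations: 2
Edit distance = 2


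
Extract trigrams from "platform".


Word: "platform" (length 8)
Number of trigrams = 8 - 3 + 1 = 6
  Position 0: "pla"
  Position 1: "lat"
  Position 2: "atf"
  Position 3: "tfo"
  Position 4: "for"
  Position 5: "orm"
Trigrams = "pla", "lat", "atf", "tfo", "for", "orm"


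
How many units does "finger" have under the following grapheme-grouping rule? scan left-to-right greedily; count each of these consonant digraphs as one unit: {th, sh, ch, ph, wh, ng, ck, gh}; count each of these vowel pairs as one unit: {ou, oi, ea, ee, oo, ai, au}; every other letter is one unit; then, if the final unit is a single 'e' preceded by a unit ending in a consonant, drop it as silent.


Word: "finger" (6 letters)
Left-to-right scan:
  (1) 'f' (letter)
  (2) 'i' (letter)
  (3) 'ng' (digraph)
  (4) 'e' (letter)
  (5) 'r' (letter)
Units from scan: 5
Sound units = 5 units


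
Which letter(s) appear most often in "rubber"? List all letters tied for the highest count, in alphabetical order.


Word: "rubber"
Letter counts:
  'b': 2
  'e': 1
  'r': 2
  'u': 1
Maximum count = 2
Most frequent = 'b', 'r' (2 times each)


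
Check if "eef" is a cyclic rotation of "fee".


Word: "fee", Candidate: "eef"
Method: check if candidate is substring of word+word
"feefee" contains "eef"? Yes
Is rotation = Yes


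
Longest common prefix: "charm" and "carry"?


Word 1: "charm"
Word 2: "carry"
Comparing from start:
  Pos 0: 'c' == 'c'
  Pos 1: 'h' != 'a' (stop)
LCP = "c" (length 1)


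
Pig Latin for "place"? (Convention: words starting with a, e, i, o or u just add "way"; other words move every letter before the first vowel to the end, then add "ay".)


Word: "place"
Starts with consonant(s) → move to end, add 'ay'
Consonant cluster: "pl"
Pig Latin = "aceplay"


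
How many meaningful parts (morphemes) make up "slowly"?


Word: "slowly"
Morphemes: slow + -ly
Each morpheme carries meaning
= 2 morphemes


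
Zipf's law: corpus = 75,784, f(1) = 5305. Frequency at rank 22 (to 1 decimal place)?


Zipf's law: f(r) = f(1) / r
f(1) = 5305
f(22) = 5305 / 22
= 241.1 occurrences


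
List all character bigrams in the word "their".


Word: "their" (length 5)
Number of bigrams = 5 - 2 + 1 = 4
  Position 0: "th"
  Position 1: "he"
  Position 2: "ei"
  Position 3: "ir"
Bigrams = "th", "he", "ei", "ir"


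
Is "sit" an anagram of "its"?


Word 1: "its" → sorted: ist
Word 2: "sit" → sorted: ist
Same letters? ist == ist
Anagram = Yes


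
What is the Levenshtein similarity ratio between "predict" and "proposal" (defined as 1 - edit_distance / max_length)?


Word 1: "predict" (length 7)
Word 2: "proposal" (length 8)
One optimal edit sequence:
  1. keep 'p'
  2. keep 'r'
  3. insert 'o'  (+1)
  4. substitute 'e' -> 'p'  (+1)
  5. substitute 'd' -> 'o'  (+1)
  6. substitute 'i' -> 's'  (+1)
  7. substitute 'c' -> 'a'  (+1)
  8. substitute 't' -> 'l'  (+1)
Edit distance = 6
Max length = max(7, 8) = 8
Similarity = 1 - 6/8
= 0.2500


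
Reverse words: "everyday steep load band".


Original: "everyday steep load band"
Words (1..n): everyday | steep | load | band
Reversed (n..1): band | load | steep | everyday
Result = "band load steep everyday"


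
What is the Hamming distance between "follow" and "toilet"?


Comparing character by character (same length = 6):
  Pos 0: 'f' vs 't' !=
  Pos 1: 'o' vs 'o' =
  Pos 2: 'l' vs 'i' !=
  Pos 3: 'l' vs 'l' =
  Pos 4: 'o' vs 'e' !=
  Pos 5: 'w' vs 't' !=
Hamming distance = 4


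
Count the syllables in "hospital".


Word: "hospital"
Syllable breakdown: hos-pi-tal
Counting: 3 parts
= 3 syllables


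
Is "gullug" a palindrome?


Word: "gullug"
Reversed: "gullug"
Forward == Backward? gullug == gullug
Palindrome = Yes


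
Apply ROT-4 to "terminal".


Word: "terminal"
Shift: 4
Each letter → (letter + shift) mod 26:
  't' (19) + 4 = 23 → 'x'
  'e' (4) + 4 = 8 → 'i'
  'r' (17) + 4 = 21 → 'v'
  'm' (12) + 4 = 16 → 'q'
  'i' (8) + 4 = 12 → 'm'
  'n' (13) + 4 = 17 → 'r'
  'a' (0) + 4 = 4 → 'e'
  'l' (11) + 4 = 15 → 'p'
Result = "xivqmrep"


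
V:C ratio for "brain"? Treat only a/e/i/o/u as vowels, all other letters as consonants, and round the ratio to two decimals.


Word: "brain"
Vowels (a,e,i,o,u): 2
Consonants: 3
Ratio = 2/3
= 0.67


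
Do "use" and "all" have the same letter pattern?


Pattern of "use": [0, 1, 2]
Pattern of "all": [0, 1, 1]
Patterns do not match
Same pattern = No


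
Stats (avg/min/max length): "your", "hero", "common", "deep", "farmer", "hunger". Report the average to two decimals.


Lengths: "your"=4, "hero"=4, "common"=6, "deep"=4, "farmer"=6, "hunger"=6
Sum = 30, Count = 6
Average = 30/6 = 5.00
= avg=5.00, min=4, max=6


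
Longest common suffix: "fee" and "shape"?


Word 1: "fee"
Word 2: "shape"
Comparing from end:
  Pos -1: 'e' == 'e'
  Pos -2: 'e' != 'p' (stop)
LCS = "e" (length 1)


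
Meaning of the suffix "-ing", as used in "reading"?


Suffix: -ing
As in: reading -> read + -ing
Meaning = present participle


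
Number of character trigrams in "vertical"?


Word: "vertical" (length 8)
Number of 3-grams = length - 3 + 1 = 8 - 3 + 1
= 6


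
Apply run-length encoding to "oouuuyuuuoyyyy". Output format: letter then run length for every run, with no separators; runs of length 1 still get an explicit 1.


String: "oouuuyuuuoyyyy"
Scanning for consecutive runs:
  'o' x 2
  'u' x 3
  'y' x 1
  'u' x 3
  'o' x 1
  'y' x 4
RLE = "o2u3y1u3o1y4"
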